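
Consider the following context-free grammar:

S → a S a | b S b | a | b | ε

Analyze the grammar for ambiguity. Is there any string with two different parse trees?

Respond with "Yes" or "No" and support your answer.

No - the grammar is unambiguous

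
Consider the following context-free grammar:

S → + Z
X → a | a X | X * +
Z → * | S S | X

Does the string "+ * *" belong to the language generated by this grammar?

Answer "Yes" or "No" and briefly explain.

No - no valid derivation exists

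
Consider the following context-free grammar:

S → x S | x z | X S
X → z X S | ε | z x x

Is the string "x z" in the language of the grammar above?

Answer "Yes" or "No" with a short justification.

Yes - a valid derivation exists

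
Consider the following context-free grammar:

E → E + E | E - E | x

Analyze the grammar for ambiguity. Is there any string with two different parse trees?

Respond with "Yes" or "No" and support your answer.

Yes - the string 'x + x - x + x' has two distinct parse trees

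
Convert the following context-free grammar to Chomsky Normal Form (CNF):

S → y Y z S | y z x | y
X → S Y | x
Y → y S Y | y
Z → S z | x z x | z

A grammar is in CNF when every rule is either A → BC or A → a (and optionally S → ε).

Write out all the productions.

TY → y; TZ → z; TX → x; S → y; X → x; Y → y; Z → z; S → TY X0; X0 → Y X1; X1 → TZ S; S → TY X2; X2 → TZ TX; X → S Y; Y → TY X3; X3 → S Y; Z → S TZ; Z → TX X4; X4 → TZ TX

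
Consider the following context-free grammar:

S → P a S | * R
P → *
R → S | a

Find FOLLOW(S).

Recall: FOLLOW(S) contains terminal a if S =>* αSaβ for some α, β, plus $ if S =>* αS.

We compute FOLLOW(S) using the standard algorithm.
FOLLOW(S) starts with {$}.
FIRST(P) = {*}
FIRST(R) = {*, a}
FIRST(S) = {*}
FOLLOW(P) = {a}
FOLLOW(R) = {$}
FOLLOW(S) = {$}
Therefore, FOLLOW(S) = {$}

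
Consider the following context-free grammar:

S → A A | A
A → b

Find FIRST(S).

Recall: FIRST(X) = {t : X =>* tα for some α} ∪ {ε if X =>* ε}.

We compute FIRST(S) using the standard algorithm.
FIRST(A) = {b}
FIRST(S) = {b}
Therefore, FIRST(S) = {b}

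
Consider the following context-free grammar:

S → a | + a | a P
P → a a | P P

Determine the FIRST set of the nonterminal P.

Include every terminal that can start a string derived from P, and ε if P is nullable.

We compute FIRST(P) using the standard algorithm.
FIRST(P) = {a}
FIRST(S) = {+, a}
Therefore, FIRST(P) = {a}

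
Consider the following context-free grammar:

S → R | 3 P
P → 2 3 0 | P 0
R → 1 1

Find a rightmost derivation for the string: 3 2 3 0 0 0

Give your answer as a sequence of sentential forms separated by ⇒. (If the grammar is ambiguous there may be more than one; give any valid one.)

S ⇒ 3 P ⇒ 3 P 0 ⇒ 3 P 0 0 ⇒ 3 2 3 0 0 0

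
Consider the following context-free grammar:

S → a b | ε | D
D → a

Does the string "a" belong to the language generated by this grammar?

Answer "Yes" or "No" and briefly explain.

Yes - a valid derivation exists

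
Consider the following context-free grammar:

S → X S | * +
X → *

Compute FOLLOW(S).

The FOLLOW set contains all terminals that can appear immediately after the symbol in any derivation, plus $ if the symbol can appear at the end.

We compute FOLLOW(S) using the standard algorithm.
FOLLOW(S) starts with {$}.
FIRST(S) = {*}
FIRST(X) = {*}
FOLLOW(S) = {$}
FOLLOW(X) = {*}
Therefore, FOLLOW(S) = {$}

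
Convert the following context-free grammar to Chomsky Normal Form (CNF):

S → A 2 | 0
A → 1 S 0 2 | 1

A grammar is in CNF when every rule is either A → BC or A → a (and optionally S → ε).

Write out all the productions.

T2 → 2; S → 0; T1 → 1; T0 → 0; A → 1; S → A T2; A → T1 X0; X0 → S X1; X1 → T0 T2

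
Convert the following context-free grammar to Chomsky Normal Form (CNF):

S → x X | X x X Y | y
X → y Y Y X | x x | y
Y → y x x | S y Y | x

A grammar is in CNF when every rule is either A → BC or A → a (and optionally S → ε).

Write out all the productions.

TX → x; S → y; TY → y; X → y; Y → x; S → TX X; S → X X0; X0 → TX X1; X1 → X Y; X → TY X2; X2 → Y X3; X3 → Y X; X → TX TX; Y → TY X4; X4 → TX TX; Y → S X5; X5 → TY Y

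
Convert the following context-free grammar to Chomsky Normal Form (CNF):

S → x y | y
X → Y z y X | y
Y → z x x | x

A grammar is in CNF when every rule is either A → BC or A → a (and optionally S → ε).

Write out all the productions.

TX → x; TY → y; S → y; TZ → z; X → y; Y → x; S → TX TY; X → Y X0; X0 → TZ X1; X1 → TY X; Y → TZ X2; X2 → TX TX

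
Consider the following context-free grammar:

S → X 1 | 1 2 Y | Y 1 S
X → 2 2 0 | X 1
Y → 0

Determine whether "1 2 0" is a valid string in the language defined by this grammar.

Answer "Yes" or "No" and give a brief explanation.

Yes - a valid derivation exists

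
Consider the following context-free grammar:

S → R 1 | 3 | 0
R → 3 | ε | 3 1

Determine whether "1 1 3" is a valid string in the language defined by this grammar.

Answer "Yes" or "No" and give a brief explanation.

No - no valid derivation exists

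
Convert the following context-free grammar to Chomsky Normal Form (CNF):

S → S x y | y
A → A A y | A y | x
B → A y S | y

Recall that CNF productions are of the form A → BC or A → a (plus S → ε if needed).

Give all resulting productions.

TX → x; TY → y; S → y; A → x; B → y; S → S X0; X0 → TX TY; A → A X1; X1 → A TY; A → A TY; B → A X2; X2 → TY S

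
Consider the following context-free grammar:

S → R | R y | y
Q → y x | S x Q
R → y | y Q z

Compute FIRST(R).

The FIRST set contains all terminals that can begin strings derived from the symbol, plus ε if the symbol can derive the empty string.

We compute FIRST(R) using the standard algorithm.
FIRST(Q) = {y}
FIRST(R) = {y}
FIRST(S) = {y}
Therefore, FIRST(R) = {y}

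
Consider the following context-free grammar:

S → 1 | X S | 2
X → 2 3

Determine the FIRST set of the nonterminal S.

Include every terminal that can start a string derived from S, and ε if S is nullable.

We compute FIRST(S) using the standard algorithm.
FIRST(S) = {1, 2}
FIRST(X) = {2}
Therefore, FIRST(S) = {1, 2}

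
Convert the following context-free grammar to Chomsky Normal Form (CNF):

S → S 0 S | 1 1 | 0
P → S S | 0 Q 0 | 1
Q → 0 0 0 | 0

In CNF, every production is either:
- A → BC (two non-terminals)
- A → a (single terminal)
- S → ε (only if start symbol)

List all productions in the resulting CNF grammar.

T0 → 0; T1 → 1; S → 0; P → 1; Q → 0; S → S X0; X0 → T0 S; S → T1 T1; P → S S; P → T0 X1; X1 → Q T0; Q → T0 X2; X2 → T0 T0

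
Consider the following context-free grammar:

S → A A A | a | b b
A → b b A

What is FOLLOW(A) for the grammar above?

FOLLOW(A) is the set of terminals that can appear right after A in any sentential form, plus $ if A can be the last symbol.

We compute FOLLOW(A) using the standard algorithm.
FOLLOW(S) starts with {$}.
FIRST(A) = {b}
FIRST(S) = {a, b}
FOLLOW(A) = {$, b}
FOLLOW(S) = {$}
Therefore, FOLLOW(A) = {$, b}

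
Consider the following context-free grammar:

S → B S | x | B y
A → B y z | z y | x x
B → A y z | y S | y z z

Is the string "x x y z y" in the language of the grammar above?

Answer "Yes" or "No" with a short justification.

Yes - a valid derivation exists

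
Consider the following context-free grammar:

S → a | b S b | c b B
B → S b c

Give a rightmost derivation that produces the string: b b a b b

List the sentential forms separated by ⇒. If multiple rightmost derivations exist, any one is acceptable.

S ⇒ b S b ⇒ b b S b b ⇒ b b a b b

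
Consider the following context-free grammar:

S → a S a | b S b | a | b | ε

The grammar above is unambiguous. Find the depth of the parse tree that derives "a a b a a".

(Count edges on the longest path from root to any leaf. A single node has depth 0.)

3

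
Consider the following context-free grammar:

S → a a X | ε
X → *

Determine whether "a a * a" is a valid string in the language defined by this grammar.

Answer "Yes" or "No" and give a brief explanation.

No - no valid derivation exists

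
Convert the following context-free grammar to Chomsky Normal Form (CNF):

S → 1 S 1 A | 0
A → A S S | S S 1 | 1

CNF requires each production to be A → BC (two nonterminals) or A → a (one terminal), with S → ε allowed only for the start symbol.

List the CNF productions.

T1 → 1; S → 0; A → 1; S → T1 X0; X0 → S X1; X1 → T1 A; A → A X2; X2 → S S; A → S X3; X3 → S T1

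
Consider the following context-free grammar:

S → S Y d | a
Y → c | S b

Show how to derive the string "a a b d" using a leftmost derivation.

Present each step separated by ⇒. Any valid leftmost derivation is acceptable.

S ⇒ S Y d ⇒ a Y d ⇒ a S b d ⇒ a a b d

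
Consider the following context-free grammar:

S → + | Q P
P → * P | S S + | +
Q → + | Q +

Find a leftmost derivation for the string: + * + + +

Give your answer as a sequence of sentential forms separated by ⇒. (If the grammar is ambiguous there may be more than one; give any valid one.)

S ⇒ Q P ⇒ + P ⇒ + * P ⇒ + * S S + ⇒ + * + S + ⇒ + * + + +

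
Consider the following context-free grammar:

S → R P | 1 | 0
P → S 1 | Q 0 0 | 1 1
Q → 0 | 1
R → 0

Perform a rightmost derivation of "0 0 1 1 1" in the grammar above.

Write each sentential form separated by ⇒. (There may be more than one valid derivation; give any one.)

S ⇒ R P ⇒ R S 1 ⇒ R R P 1 ⇒ R R 1 1 1 ⇒ R 0 1 1 1 ⇒ 0 0 1 1 1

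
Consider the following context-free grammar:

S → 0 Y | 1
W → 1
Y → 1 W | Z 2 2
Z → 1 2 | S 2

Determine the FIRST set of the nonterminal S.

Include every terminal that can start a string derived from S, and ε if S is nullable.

We compute FIRST(S) using the standard algorithm.
FIRST(S) = {0, 1}
FIRST(W) = {1}
FIRST(Y) = {0, 1}
FIRST(Z) = {0, 1}
Therefore, FIRST(S) = {0, 1}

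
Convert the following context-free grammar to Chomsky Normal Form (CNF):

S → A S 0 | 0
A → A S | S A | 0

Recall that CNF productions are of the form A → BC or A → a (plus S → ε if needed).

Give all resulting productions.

T0 → 0; S → 0; A → 0; S → A X0; X0 → S T0; A → A S; A → S A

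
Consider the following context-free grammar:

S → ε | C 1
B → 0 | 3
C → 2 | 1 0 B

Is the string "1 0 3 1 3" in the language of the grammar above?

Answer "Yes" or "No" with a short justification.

No - no valid derivation exists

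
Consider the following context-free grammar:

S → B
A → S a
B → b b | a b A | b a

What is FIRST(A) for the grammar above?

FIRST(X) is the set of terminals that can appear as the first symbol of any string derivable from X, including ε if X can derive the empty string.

We compute FIRST(A) using the standard algorithm.
FIRST(A) = {a, b}
FIRST(B) = {a, b}
FIRST(S) = {a, b}
Therefore, FIRST(A) = {a, b}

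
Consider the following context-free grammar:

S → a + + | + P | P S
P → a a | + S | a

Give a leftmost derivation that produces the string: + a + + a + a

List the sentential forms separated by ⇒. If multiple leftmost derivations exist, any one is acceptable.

S ⇒ P S ⇒ + S S ⇒ + a + + S ⇒ + a + + P S ⇒ + a + + a S ⇒ + a + + a + P ⇒ + a + + a + a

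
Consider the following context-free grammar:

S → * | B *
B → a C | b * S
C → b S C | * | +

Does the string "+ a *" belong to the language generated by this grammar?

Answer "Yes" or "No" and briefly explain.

No - no valid derivation exists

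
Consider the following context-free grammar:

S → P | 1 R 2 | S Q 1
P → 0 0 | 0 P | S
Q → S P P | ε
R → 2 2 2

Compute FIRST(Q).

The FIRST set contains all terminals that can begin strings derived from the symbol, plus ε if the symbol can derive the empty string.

We compute FIRST(Q) using the standard algorithm.
FIRST(P) = {0, 1}
FIRST(Q) = {0, 1, ε}
FIRST(R) = {2}
FIRST(S) = {0, 1}
Therefore, FIRST(Q) = {0, 1, ε}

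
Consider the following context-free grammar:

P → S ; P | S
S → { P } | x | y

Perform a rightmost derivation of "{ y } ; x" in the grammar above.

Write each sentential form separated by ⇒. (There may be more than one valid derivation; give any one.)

P ⇒ S ; P ⇒ S ; S ⇒ S ; x ⇒ { P } ; x ⇒ { S } ; x ⇒ { y } ; x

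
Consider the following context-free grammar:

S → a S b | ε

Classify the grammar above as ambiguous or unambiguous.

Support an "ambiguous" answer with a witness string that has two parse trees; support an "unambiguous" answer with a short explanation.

Unambiguous - every string in the language has a unique parse tree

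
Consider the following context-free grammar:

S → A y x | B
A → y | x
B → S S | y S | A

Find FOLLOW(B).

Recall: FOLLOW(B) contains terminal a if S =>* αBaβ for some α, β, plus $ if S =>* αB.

We compute FOLLOW(B) using the standard algorithm.
FOLLOW(S) starts with {$}.
FIRST(A) = {x, y}
FIRST(B) = {x, y}
FIRST(S) = {x, y}
FOLLOW(A) = {$, x, y}
FOLLOW(B) = {$, x, y}
FOLLOW(S) = {$, x, y}
Therefore, FOLLOW(B) = {$, x, y}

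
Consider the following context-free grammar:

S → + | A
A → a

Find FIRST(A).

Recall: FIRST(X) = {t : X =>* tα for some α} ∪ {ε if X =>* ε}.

We compute FIRST(A) using the standard algorithm.
FIRST(A) = {a}
FIRST(S) = {+, a}
Therefore, FIRST(A) = {a}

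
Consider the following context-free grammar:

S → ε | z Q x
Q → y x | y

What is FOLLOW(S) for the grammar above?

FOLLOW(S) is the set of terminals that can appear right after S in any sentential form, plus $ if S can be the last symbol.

We compute FOLLOW(S) using the standard algorithm.
FOLLOW(S) starts with {$}.
FIRST(Q) = {y}
FIRST(S) = {z, ε}
FOLLOW(Q) = {x}
FOLLOW(S) = {$}
Therefore, FOLLOW(S) = {$}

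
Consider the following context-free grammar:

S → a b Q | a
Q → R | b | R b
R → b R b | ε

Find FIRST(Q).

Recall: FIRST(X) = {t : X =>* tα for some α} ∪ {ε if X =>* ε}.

We compute FIRST(Q) using the standard algorithm.
FIRST(Q) = {b, ε}
FIRST(R) = {b, ε}
FIRST(S) = {a}
Therefore, FIRST(Q) = {b, ε}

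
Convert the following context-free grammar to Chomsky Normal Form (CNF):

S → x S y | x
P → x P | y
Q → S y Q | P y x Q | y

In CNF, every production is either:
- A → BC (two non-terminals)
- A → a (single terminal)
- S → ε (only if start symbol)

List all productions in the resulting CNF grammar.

TX → x; TY → y; S → x; P → y; Q → y; S → TX X0; X0 → S TY; P → TX P; Q → S X1; X1 → TY Q; Q → P X2; X2 → TY X3; X3 → TX Q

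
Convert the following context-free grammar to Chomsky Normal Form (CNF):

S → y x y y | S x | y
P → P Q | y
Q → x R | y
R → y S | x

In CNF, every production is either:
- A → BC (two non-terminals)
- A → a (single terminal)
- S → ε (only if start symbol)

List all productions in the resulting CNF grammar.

TY → y; TX → x; S → y; P → y; Q → y; R → x; S → TY X0; X0 → TX X1; X1 → TY TY; S → S TX; P → P Q; Q → TX R; R → TY S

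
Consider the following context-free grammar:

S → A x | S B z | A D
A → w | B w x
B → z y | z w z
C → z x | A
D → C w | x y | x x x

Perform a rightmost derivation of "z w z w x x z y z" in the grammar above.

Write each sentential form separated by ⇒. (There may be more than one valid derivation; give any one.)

S ⇒ S B z ⇒ S z y z ⇒ A x z y z ⇒ B w x x z y z ⇒ z w z w x x z y z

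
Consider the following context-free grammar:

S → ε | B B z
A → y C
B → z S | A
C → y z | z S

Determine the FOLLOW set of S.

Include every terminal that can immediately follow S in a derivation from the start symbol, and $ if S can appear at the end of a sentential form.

We compute FOLLOW(S) using the standard algorithm.
FOLLOW(S) starts with {$}.
FIRST(A) = {y}
FIRST(B) = {y, z}
FIRST(C) = {y, z}
FIRST(S) = {y, z, ε}
FOLLOW(A) = {y, z}
FOLLOW(B) = {y, z}
FOLLOW(C) = {y, z}
FOLLOW(S) = {$, y, z}
Therefore, FOLLOW(S) = {$, y, z}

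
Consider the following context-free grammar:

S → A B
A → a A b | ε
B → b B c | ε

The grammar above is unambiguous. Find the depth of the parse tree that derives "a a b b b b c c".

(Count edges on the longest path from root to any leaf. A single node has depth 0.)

4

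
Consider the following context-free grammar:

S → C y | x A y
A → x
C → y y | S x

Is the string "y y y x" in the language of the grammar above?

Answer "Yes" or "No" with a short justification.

No - no valid derivation exists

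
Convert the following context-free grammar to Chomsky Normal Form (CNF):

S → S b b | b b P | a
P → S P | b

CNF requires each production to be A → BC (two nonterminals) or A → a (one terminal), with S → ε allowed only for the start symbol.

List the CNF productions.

TB → b; S → a; P → b; S → S X0; X0 → TB TB; S → TB X1; X1 → TB P; P → S P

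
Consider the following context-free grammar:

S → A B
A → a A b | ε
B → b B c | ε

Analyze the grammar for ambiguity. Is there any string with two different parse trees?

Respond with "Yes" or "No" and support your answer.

No - the grammar is unambiguous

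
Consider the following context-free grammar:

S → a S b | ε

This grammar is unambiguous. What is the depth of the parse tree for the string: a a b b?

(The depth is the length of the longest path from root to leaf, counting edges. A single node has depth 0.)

3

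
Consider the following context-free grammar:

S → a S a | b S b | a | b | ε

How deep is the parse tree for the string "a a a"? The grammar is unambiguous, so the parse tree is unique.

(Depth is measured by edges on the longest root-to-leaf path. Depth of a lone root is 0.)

2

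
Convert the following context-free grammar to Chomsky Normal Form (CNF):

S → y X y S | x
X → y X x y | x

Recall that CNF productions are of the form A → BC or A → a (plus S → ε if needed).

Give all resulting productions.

TY → y; S → x; TX → x; X → x; S → TY X0; X0 → X X1; X1 → TY S; X → TY X2; X2 → X X3; X3 → TX TY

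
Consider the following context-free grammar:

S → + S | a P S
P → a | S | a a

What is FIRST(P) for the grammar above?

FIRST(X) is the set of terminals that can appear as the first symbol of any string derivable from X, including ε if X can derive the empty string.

We compute FIRST(P) using the standard algorithm.
FIRST(P) = {+, a}
FIRST(S) = {+, a}
Therefore, FIRST(P) = {+, a}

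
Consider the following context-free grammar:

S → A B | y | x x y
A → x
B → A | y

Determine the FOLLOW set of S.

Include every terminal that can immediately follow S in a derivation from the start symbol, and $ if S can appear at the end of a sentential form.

We compute FOLLOW(S) using the standard algorithm.
FOLLOW(S) starts with {$}.
FIRST(A) = {x}
FIRST(B) = {x, y}
FIRST(S) = {x, y}
FOLLOW(A) = {$, x, y}
FOLLOW(B) = {$}
FOLLOW(S) = {$}
Therefore, FOLLOW(S) = {$}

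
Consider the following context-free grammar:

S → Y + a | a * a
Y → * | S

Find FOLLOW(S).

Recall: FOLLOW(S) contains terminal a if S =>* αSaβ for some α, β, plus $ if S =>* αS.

We compute FOLLOW(S) using the standard algorithm.
FOLLOW(S) starts with {$}.
FIRST(S) = {*, a}
FIRST(Y) = {*, a}
FOLLOW(S) = {$, +}
FOLLOW(Y) = {+}
Therefore, FOLLOW(S) = {$, +}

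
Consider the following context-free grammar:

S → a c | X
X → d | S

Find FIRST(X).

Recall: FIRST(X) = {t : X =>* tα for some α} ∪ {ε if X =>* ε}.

We compute FIRST(X) using the standard algorithm.
FIRST(S) = {a, d}
FIRST(X) = {a, d}
Therefore, FIRST(X) = {a, d}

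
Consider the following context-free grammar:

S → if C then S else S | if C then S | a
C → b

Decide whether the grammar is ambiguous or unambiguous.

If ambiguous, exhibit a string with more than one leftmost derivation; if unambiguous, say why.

Ambiguous - the string 'if b then if b then if b then a else a else a' has two distinct leftmost derivations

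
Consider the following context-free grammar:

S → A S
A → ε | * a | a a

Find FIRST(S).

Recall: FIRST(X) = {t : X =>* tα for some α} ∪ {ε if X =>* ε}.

We compute FIRST(S) using the standard algorithm.
FIRST(A) = {*, a, ε}
FIRST(S) = {*, a}
Therefore, FIRST(S) = {*, a}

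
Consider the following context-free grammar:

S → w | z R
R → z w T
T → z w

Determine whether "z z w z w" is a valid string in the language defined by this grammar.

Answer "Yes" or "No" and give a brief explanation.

Yes - a valid derivation exists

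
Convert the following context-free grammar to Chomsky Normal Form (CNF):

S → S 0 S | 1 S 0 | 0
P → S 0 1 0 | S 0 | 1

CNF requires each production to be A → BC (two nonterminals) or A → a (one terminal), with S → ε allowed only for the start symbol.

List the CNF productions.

T0 → 0; T1 → 1; S → 0; P → 1; S → S X0; X0 → T0 S; S → T1 X1; X1 → S T0; P → S X2; X2 → T0 X3; X3 → T1 T0; P → S T0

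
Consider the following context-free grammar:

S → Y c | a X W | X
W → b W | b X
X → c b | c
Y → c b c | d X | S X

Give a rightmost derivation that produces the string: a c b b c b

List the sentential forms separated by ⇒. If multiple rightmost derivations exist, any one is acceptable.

S ⇒ a X W ⇒ a X b X ⇒ a X b c b ⇒ a c b b c b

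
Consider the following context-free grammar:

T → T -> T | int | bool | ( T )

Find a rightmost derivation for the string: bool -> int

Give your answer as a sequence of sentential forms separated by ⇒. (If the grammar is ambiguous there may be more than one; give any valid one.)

T ⇒ T -> T ⇒ T -> int ⇒ bool -> int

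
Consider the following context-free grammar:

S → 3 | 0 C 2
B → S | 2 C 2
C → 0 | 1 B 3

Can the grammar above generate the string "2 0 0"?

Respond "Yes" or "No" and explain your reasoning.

No - no valid derivation exists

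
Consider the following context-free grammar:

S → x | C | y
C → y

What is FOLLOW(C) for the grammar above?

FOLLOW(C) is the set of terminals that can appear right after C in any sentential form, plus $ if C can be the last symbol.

We compute FOLLOW(C) using the standard algorithm.
FOLLOW(S) starts with {$}.
FIRST(C) = {y}
FIRST(S) = {x, y}
FOLLOW(C) = {$}
FOLLOW(S) = {$}
Therefore, FOLLOW(C) = {$}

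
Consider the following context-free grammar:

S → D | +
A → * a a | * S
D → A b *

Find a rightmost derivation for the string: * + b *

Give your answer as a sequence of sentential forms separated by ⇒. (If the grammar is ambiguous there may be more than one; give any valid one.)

S ⇒ D ⇒ A b * ⇒ * S b * ⇒ * + b *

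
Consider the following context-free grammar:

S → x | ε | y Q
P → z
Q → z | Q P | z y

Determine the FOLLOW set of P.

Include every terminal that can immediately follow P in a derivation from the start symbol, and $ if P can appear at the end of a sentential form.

We compute FOLLOW(P) using the standard algorithm.
FOLLOW(S) starts with {$}.
FIRST(P) = {z}
FIRST(Q) = {z}
FIRST(S) = {x, y, ε}
FOLLOW(P) = {$, z}
FOLLOW(Q) = {$, z}
FOLLOW(S) = {$}
Therefore, FOLLOW(P) = {$, z}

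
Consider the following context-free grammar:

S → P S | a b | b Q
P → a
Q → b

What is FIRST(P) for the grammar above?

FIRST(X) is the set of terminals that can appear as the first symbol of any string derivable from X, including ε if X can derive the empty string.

We compute FIRST(P) using the standard algorithm.
FIRST(P) = {a}
FIRST(Q) = {b}
FIRST(S) = {a, b}
Therefore, FIRST(P) = {a}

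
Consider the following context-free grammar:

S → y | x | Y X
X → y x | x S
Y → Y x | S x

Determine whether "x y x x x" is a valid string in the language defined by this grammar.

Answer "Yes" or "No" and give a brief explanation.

No - no valid derivation exists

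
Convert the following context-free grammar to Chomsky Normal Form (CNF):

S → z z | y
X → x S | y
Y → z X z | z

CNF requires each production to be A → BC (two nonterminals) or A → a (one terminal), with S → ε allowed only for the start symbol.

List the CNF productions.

TZ → z; S → y; TX → x; X → y; Y → z; S → TZ TZ; X → TX S; Y → TZ X0; X0 → X TZ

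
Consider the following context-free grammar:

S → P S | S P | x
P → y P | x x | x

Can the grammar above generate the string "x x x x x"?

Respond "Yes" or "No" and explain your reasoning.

Yes - a valid derivation exists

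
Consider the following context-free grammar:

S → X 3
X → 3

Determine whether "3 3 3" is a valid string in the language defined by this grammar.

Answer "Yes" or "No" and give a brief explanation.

No - no valid derivation exists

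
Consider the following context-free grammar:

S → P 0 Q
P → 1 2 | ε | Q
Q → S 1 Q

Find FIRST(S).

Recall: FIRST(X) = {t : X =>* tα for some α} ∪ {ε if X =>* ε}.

We compute FIRST(S) using the standard algorithm.
FIRST(P) = {0, 1, ε}
FIRST(Q) = {0, 1}
FIRST(S) = {0, 1}
Therefore, FIRST(S) = {0, 1}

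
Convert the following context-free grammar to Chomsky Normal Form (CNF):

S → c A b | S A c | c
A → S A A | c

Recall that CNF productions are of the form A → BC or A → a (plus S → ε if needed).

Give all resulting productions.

TC → c; TB → b; S → c; A → c; S → TC X0; X0 → A TB; S → S X1; X1 → A TC; A → S X2; X2 → A A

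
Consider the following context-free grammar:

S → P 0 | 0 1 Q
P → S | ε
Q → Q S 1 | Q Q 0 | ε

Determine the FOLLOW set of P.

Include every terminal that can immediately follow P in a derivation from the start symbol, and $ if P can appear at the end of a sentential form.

We compute FOLLOW(P) using the standard algorithm.
FOLLOW(S) starts with {$}.
FIRST(P) = {0, ε}
FIRST(Q) = {0, ε}
FIRST(S) = {0}
FOLLOW(P) = {0}
FOLLOW(Q) = {$, 0, 1}
FOLLOW(S) = {$, 0, 1}
Therefore, FOLLOW(P) = {0}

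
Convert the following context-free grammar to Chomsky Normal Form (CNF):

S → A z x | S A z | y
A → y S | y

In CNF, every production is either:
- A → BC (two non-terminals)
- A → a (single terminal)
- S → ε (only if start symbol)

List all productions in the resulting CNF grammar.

TZ → z; TX → x; S → y; TY → y; A → y; S → A X0; X0 → TZ TX; S → S X1; X1 → A TZ; A → TY S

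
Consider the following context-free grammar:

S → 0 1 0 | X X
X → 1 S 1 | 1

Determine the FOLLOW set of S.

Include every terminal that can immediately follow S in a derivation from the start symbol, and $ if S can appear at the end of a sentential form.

We compute FOLLOW(S) using the standard algorithm.
FOLLOW(S) starts with {$}.
FIRST(S) = {0, 1}
FIRST(X) = {1}
FOLLOW(S) = {$, 1}
FOLLOW(X) = {$, 1}
Therefore, FOLLOW(S) = {$, 1}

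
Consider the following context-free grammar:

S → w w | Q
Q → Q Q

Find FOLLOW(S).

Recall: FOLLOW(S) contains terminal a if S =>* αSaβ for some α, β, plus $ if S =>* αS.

We compute FOLLOW(S) using the standard algorithm.
FOLLOW(S) starts with {$}.
FIRST(Q) = {}
FIRST(S) = {w}
FOLLOW(Q) = {$}
FOLLOW(S) = {$}
Therefore, FOLLOW(S) = {$}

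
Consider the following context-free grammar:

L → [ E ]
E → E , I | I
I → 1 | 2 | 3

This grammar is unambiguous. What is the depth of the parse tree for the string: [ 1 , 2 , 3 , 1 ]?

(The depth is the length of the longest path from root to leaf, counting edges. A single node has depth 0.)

6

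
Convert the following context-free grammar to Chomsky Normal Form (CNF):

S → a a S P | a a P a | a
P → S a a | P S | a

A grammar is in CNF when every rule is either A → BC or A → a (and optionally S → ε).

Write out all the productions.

TA → a; S → a; P → a; S → TA X0; X0 → TA X1; X1 → S P; S → TA X2; X2 → TA X3; X3 → P TA; P → S X4; X4 → TA TA; P → P S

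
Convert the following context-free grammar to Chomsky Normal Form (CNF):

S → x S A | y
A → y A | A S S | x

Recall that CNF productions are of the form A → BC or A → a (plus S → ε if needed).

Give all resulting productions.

TX → x; S → y; TY → y; A → x; S → TX X0; X0 → S A; A → TY A; A → A X1; X1 → S S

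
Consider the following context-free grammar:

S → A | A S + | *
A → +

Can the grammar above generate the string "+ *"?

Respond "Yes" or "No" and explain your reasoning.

No - no valid derivation exists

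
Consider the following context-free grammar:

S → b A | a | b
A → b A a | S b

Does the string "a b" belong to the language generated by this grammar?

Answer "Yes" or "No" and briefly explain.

No - no valid derivation exists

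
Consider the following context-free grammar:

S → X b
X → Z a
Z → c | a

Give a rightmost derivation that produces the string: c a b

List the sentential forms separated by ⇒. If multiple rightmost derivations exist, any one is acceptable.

S ⇒ X b ⇒ Z a b ⇒ c a b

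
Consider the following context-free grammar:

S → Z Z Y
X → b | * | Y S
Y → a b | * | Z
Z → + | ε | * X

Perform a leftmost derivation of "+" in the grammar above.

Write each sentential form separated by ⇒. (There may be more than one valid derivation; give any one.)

S ⇒ Z Z Y ⇒ Z Y ⇒ + Y ⇒ + Z ⇒ +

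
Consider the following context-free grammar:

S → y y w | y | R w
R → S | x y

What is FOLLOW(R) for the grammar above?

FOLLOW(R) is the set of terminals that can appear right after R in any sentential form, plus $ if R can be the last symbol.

We compute FOLLOW(R) using the standard algorithm.
FOLLOW(S) starts with {$}.
FIRST(R) = {x, y}
FIRST(S) = {x, y}
FOLLOW(R) = {w}
FOLLOW(S) = {$, w}
Therefore, FOLLOW(R) = {w}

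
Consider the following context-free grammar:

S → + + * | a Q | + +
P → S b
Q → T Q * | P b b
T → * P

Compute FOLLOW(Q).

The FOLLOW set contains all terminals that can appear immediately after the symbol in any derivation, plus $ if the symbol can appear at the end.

We compute FOLLOW(Q) using the standard algorithm.
FOLLOW(S) starts with {$}.
FIRST(P) = {+, a}
FIRST(Q) = {*, +, a}
FIRST(S) = {+, a}
FIRST(T) = {*}
FOLLOW(P) = {*, +, a, b}
FOLLOW(Q) = {$, *, b}
FOLLOW(S) = {$, b}
FOLLOW(T) = {*, +, a}
Therefore, FOLLOW(Q) = {$, *, b}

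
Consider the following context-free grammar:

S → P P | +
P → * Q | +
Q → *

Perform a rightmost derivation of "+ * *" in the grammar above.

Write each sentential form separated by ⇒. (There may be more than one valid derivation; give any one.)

S ⇒ P P ⇒ P * Q ⇒ P * * ⇒ + * *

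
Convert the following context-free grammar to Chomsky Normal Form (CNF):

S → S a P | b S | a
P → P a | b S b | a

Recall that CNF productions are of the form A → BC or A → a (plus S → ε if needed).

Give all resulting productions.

TA → a; TB → b; S → a; P → a; S → S X0; X0 → TA P; S → TB S; P → P TA; P → TB X1; X1 → S TB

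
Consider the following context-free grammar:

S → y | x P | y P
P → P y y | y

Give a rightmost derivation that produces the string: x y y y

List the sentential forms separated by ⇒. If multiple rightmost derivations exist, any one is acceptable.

S ⇒ x P ⇒ x P y y ⇒ x y y y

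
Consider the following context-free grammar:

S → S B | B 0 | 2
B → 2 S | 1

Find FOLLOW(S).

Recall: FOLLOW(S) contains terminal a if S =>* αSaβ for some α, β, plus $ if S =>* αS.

We compute FOLLOW(S) using the standard algorithm.
FOLLOW(S) starts with {$}.
FIRST(B) = {1, 2}
FIRST(S) = {1, 2}
FOLLOW(B) = {$, 0, 1, 2}
FOLLOW(S) = {$, 0, 1, 2}
Therefore, FOLLOW(S) = {$, 0, 1, 2}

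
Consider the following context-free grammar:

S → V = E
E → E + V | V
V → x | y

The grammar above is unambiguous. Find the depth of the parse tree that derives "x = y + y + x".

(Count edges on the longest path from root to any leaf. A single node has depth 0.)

5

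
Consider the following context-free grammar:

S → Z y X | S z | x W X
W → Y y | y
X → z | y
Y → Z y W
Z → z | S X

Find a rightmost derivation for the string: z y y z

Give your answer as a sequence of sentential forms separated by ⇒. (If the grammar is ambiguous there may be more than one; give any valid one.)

S ⇒ S z ⇒ Z y X z ⇒ Z y y z ⇒ z y y z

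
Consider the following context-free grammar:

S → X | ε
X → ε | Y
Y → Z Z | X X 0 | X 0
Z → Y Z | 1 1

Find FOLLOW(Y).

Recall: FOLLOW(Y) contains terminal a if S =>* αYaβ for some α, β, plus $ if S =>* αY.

We compute FOLLOW(Y) using the standard algorithm.
FOLLOW(S) starts with {$}.
FIRST(S) = {0, 1, ε}
FIRST(X) = {0, 1, ε}
FIRST(Y) = {0, 1}
FIRST(Z) = {0, 1}
FOLLOW(S) = {$}
FOLLOW(X) = {$, 0, 1}
FOLLOW(Y) = {$, 0, 1}
FOLLOW(Z) = {$, 0, 1}
Therefore, FOLLOW(Y) = {$, 0, 1}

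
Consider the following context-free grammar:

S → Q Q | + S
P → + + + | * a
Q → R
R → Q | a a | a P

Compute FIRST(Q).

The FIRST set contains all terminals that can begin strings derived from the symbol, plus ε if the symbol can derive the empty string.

We compute FIRST(Q) using the standard algorithm.
FIRST(P) = {*, +}
FIRST(Q) = {a}
FIRST(R) = {a}
FIRST(S) = {+, a}
Therefore, FIRST(Q) = {a}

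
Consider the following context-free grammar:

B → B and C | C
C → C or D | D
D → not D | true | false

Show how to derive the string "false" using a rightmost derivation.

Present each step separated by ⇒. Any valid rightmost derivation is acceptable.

B ⇒ C ⇒ D ⇒ false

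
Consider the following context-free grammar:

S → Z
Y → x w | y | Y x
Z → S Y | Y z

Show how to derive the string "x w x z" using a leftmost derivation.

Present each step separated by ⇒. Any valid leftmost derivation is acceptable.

S ⇒ Z ⇒ Y z ⇒ Y x z ⇒ x w x z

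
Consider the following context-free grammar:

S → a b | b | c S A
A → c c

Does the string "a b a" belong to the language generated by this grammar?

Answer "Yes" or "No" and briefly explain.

No - no valid derivation exists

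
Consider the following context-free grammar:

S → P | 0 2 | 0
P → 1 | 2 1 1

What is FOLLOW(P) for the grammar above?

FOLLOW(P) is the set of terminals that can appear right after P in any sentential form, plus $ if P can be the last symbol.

We compute FOLLOW(P) using the standard algorithm.
FOLLOW(S) starts with {$}.
FIRST(P) = {1, 2}
FIRST(S) = {0, 1, 2}
FOLLOW(P) = {$}
FOLLOW(S) = {$}
Therefore, FOLLOW(P) = {$}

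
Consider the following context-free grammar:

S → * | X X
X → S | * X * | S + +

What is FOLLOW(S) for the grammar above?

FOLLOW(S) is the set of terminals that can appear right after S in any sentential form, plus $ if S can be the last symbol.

We compute FOLLOW(S) using the standard algorithm.
FOLLOW(S) starts with {$}.
FIRST(S) = {*}
FIRST(X) = {*}
FOLLOW(S) = {$, *, +}
FOLLOW(X) = {$, *, +}
Therefore, FOLLOW(S) = {$, *, +}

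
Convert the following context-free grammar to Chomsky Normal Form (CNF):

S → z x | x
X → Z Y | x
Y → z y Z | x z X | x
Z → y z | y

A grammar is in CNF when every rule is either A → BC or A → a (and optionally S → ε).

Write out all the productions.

TZ → z; TX → x; S → x; X → x; TY → y; Y → x; Z → y; S → TZ TX; X → Z Y; Y → TZ X0; X0 → TY Z; Y → TX X1; X1 → TZ X; Z → TY TZ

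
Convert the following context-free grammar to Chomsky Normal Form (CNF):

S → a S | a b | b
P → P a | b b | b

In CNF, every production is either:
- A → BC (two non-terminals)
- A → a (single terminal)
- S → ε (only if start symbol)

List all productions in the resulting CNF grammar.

TA → a; TB → b; S → b; P → b; S → TA S; S → TA TB; P → P TA; P → TB TB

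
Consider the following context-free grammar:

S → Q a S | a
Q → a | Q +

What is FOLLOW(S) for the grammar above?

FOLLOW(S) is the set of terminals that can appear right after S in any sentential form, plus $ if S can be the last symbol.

We compute FOLLOW(S) using the standard algorithm.
FOLLOW(S) starts with {$}.
FIRST(Q) = {a}
FIRST(S) = {a}
FOLLOW(Q) = {+, a}
FOLLOW(S) = {$}
Therefore, FOLLOW(S) = {$}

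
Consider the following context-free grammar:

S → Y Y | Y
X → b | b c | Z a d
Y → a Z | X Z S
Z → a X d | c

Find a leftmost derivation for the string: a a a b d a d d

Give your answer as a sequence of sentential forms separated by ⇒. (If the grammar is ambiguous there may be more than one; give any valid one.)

S ⇒ Y ⇒ a Z ⇒ a a X d ⇒ a a Z a d d ⇒ a a a X d a d d ⇒ a a a b d a d d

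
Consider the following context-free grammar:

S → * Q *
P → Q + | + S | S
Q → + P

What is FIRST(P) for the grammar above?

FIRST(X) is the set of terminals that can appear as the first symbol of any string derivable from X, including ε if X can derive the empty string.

We compute FIRST(P) using the standard algorithm.
FIRST(P) = {*, +}
FIRST(Q) = {+}
FIRST(S) = {*}
Therefore, FIRST(P) = {*, +}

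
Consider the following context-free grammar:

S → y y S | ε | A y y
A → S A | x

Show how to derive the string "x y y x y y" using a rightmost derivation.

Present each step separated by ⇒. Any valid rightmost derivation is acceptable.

S ⇒ A y y ⇒ S A y y ⇒ S x y y ⇒ A y y x y y ⇒ x y y x y y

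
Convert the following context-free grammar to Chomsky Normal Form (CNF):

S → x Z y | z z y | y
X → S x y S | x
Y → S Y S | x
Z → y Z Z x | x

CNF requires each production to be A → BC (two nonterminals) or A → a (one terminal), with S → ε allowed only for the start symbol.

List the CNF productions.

TX → x; TY → y; TZ → z; S → y; X → x; Y → x; Z → x; S → TX X0; X0 → Z TY; S → TZ X1; X1 → TZ TY; X → S X2; X2 → TX X3; X3 → TY S; Y → S X4; X4 → Y S; Z → TY X5; X5 → Z X6; X6 → Z TX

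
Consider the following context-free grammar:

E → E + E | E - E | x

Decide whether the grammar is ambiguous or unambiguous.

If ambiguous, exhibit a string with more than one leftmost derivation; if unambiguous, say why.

Ambiguous - the string 'x - x + x - x - x' has two distinct leftmost derivations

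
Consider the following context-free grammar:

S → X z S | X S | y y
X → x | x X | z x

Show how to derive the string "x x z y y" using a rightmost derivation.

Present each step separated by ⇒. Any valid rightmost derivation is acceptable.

S ⇒ X z S ⇒ X z y y ⇒ x X z y y ⇒ x x z y y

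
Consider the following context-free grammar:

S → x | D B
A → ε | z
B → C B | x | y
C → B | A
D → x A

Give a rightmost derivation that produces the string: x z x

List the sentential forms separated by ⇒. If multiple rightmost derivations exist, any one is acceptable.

S ⇒ D B ⇒ D x ⇒ x A x ⇒ x z x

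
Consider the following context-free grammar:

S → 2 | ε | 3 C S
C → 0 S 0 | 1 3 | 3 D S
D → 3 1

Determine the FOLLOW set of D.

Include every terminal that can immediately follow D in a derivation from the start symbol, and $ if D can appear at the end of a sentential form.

We compute FOLLOW(D) using the standard algorithm.
FOLLOW(S) starts with {$}.
FIRST(C) = {0, 1, 3}
FIRST(D) = {3}
FIRST(S) = {2, 3, ε}
FOLLOW(C) = {$, 0, 2, 3}
FOLLOW(D) = {$, 0, 2, 3}
FOLLOW(S) = {$, 0, 2, 3}
Therefore, FOLLOW(D) = {$, 0, 2, 3}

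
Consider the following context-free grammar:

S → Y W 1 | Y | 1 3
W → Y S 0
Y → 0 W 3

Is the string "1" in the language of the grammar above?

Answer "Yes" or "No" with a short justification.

No - no valid derivation exists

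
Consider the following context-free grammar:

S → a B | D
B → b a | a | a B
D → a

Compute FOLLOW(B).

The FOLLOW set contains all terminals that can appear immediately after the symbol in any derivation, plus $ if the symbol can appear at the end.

We compute FOLLOW(B) using the standard algorithm.
FOLLOW(S) starts with {$}.
FIRST(B) = {a, b}
FIRST(D) = {a}
FIRST(S) = {a}
FOLLOW(B) = {$}
FOLLOW(D) = {$}
FOLLOW(S) = {$}
Therefore, FOLLOW(B) = {$}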